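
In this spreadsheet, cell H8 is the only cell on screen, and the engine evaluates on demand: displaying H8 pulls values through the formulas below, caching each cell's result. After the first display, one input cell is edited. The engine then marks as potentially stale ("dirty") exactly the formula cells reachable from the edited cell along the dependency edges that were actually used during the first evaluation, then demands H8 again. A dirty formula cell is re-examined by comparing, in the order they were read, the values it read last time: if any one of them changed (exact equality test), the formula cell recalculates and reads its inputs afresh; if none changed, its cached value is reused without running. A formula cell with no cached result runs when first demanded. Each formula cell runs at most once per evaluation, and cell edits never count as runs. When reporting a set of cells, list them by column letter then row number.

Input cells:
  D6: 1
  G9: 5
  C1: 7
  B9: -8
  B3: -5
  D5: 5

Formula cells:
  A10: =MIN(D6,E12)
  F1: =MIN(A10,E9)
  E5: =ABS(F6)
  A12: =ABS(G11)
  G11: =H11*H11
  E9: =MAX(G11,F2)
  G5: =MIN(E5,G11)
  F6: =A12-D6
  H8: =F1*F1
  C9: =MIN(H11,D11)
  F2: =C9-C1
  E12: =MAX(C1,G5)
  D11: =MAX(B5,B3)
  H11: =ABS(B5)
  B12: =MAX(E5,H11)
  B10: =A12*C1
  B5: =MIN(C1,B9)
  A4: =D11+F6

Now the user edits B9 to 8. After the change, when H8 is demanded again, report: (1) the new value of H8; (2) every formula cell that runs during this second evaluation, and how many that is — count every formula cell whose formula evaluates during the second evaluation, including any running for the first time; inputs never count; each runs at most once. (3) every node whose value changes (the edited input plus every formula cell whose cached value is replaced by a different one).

H8 now evaluates to 1.
Run set: A10, A12, B5, C9, D11, E5, E9, E12, F1, F2, F6, G5, G11, H11 (14 run).
Changed values: A12, B5, B9, C9, D11, E5, E9, E12, F2, F6, G5, G11, H11.
The important point: at H8 every value read last time is unchanged, so the dirty flag clears without a run.

Initial pass — values computed on the first demand:
  B5 = MIN(7, -8) = -8
  D11 = MAX(-8, -5) = -5
  H11 = ABS(-8) = 8
  C9 = MIN(8, -5) = -5
  F2 = -5 - 7 = -12
  G11 = 8 * 8 = 64
  A12 = ABS(64) = 64
  E9 = MAX(64, -12) = 64
  F6 = 64 - 1 = 63
  E5 = ABS(63) = 63
  G5 = MIN(63, 64) = 63
  E12 = MAX(7, 63) = 63
  A10 = MIN(1, 63) = 1
  F1 = MIN(1, 64) = 1
  H8 = 1 * 1 = 1

Second demand — change propagation:
  B5: re-runs because B9 -8->8; new result 7.
  D11: re-runs because B5 -8->7; new result 7.
  H11: re-runs because B5 -8->7; new result 7.
  C9: re-runs because H11 8->7; D11 -5->7; new result 7.
  F2: re-runs because C9 -5->7; new result 0.
  G11: re-runs because H11 8->7; H11 8->7; new result 49.
  A12: re-runs because G11 64->49; new result 49.
  E9: re-runs because G11 64->49; F2 -12->0; new result 49.
  F6: re-runs because A12 64->49; new result 48.
  E5: re-runs because F6 63->48; new result 48.
  G5: re-runs because E5 63->48; G11 64->49; new result 48.
  E12: re-runs because G5 63->48; new result 48.
  A10: re-runs because E12 63->48; new result 1 (unchanged).
  F1: re-runs because E9 64->49; new result 1 (unchanged).
  H8: re-examined; everything it read last time is the same (F1 unchanged, F1 unchanged) — cache 1 kept, no run.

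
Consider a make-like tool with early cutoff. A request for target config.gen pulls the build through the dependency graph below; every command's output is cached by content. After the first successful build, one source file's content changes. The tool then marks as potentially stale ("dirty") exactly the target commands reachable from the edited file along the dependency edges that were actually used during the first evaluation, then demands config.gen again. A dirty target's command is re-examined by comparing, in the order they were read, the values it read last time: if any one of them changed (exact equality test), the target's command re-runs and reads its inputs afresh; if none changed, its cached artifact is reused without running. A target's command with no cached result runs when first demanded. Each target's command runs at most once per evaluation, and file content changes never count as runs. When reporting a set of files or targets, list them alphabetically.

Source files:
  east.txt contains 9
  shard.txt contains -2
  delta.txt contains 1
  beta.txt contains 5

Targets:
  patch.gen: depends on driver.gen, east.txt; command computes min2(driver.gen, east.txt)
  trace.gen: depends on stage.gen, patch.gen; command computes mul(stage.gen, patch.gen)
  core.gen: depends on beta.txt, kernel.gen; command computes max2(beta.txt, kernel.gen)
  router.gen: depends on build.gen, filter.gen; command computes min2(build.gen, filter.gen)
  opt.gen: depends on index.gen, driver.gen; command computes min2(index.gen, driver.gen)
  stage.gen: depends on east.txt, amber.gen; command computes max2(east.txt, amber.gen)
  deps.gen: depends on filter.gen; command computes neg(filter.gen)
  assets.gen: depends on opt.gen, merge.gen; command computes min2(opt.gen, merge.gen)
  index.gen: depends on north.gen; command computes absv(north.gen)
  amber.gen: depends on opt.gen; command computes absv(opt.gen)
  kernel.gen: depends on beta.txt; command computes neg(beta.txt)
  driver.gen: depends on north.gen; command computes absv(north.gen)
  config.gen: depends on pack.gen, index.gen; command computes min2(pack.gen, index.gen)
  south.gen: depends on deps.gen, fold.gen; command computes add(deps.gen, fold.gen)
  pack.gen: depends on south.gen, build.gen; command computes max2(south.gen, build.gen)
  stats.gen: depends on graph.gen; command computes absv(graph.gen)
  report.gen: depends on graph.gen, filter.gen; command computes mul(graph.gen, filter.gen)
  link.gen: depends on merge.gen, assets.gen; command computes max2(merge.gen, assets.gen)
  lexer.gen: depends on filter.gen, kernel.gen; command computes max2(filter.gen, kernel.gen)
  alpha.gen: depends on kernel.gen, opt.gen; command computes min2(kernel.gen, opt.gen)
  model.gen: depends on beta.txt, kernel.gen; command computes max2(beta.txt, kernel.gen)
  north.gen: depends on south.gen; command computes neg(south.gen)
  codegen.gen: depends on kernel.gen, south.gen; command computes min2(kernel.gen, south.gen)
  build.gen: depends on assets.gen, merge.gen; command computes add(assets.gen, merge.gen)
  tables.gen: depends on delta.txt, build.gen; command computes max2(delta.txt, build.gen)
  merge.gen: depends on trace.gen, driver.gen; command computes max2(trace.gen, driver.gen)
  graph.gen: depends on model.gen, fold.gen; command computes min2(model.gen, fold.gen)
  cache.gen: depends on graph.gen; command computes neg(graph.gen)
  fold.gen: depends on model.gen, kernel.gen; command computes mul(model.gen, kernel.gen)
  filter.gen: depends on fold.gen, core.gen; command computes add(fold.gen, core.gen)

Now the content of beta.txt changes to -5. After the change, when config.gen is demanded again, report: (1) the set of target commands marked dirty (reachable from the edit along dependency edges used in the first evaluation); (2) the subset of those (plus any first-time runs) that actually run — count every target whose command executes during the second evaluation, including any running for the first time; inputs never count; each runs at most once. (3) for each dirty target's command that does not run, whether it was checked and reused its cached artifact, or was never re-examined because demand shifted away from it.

The edit dirties: amber.gen, assets.gen, build.gen, config.gen, core.gen, deps.gen, driver.gen, filter.gen, fold.gen, index.gen, kernel.gen, merge.gen, model.gen, north.gen, opt.gen, pack.gen, patch.gen, south.gen, stage.gen, trace.gen.
7 target commands run: core.gen, deps.gen, filter.gen, fold.gen, kernel.gen, model.gen, south.gen.
Cache hits after checking: amber.gen, assets.gen, build.gen, config.gen, driver.gen, index.gen, merge.gen, north.gen, opt.gen, pack.gen, patch.gen, stage.gen, trace.gen.
Note where the cutoff bites: north.gen is checked, finds nothing changed, and keeps its cache.

First demand of the output computes:
  kernel.gen = neg(5) = -5
  core.gen = max2(5, -5) = 5
  model.gen = max2(5, -5) = 5
  fold.gen = mul(5, -5) = -25
  filter.gen = add(-25, 5) = -20
  deps.gen = neg(-20) = 20
  south.gen = add(20, -25) = -5
  north.gen = neg(-5) = 5
  driver.gen = absv(5) = 5
  index.gen = absv(5) = 5
  opt.gen = min2(5, 5) = 5
  amber.gen = absv(5) = 5
  patch.gen = min2(5, 9) = 5
  stage.gen = max2(9, 5) = 9
  trace.gen = mul(9, 5) = 45
  merge.gen = max2(45, 5) = 45
  assets.gen = min2(5, 45) = 5
  build.gen = add(5, 45) = 50
  pack.gen = max2(-5, 50) = 50
  config.gen = min2(50, 5) = 5

After the edit, cleaning proceeds:
  kernel.gen: a read changed (beta.txt 5->-5) — executes, giving 5.
  core.gen: a read changed (beta.txt 5->-5; kernel.gen -5->5) — executes, giving 5 — identical to its old value.
  model.gen: a read changed (beta.txt 5->-5; kernel.gen -5->5) — executes, giving 5 — identical to its old value.
  fold.gen: a read changed (kernel.gen -5->5) — executes, giving 25.
  filter.gen: a read changed (fold.gen -25->25) — executes, giving 30.
  deps.gen: a read changed (filter.gen -20->30) — executes, giving -30.
  south.gen: a read changed (deps.gen 20->-30; fold.gen -25->25) — executes, giving -5 — identical to its old value.
  north.gen: dirty, but its reads are unchanged (south.gen unchanged); cached 5 stands.
  driver.gen: dirty, but its reads are unchanged (north.gen unchanged); cached 5 stands.
  index.gen: dirty, but its reads are unchanged (north.gen unchanged); cached 5 stands.
  opt.gen: dirty, but its reads are unchanged (index.gen unchanged, driver.gen unchanged); cached 5 stands.
  amber.gen: dirty, but its reads are unchanged (opt.gen unchanged); cached 5 stands.
  patch.gen: dirty, but its reads are unchanged (driver.gen unchanged, east.txt unchanged); cached 5 stands.
  stage.gen: dirty, but its reads are unchanged (east.txt unchanged, amber.gen unchanged); cached 9 stands.
  trace.gen: dirty, but its reads are unchanged (stage.gen unchanged, patch.gen unchanged); cached 45 stands.
  merge.gen: dirty, but its reads are unchanged (trace.gen unchanged, driver.gen unchanged); cached 45 stands.
  assets.gen: dirty, but its reads are unchanged (opt.gen unchanged, merge.gen unchanged); cached 5 stands.
  build.gen: dirty, but its reads are unchanged (assets.gen unchanged, merge.gen unchanged); cached 50 stands.
  pack.gen: dirty, but its reads are unchanged (south.gen unchanged, build.gen unchanged); cached 50 stands.
  config.gen: dirty, but its reads are unchanged (pack.gen unchanged, index.gen unchanged); cached 5 stands.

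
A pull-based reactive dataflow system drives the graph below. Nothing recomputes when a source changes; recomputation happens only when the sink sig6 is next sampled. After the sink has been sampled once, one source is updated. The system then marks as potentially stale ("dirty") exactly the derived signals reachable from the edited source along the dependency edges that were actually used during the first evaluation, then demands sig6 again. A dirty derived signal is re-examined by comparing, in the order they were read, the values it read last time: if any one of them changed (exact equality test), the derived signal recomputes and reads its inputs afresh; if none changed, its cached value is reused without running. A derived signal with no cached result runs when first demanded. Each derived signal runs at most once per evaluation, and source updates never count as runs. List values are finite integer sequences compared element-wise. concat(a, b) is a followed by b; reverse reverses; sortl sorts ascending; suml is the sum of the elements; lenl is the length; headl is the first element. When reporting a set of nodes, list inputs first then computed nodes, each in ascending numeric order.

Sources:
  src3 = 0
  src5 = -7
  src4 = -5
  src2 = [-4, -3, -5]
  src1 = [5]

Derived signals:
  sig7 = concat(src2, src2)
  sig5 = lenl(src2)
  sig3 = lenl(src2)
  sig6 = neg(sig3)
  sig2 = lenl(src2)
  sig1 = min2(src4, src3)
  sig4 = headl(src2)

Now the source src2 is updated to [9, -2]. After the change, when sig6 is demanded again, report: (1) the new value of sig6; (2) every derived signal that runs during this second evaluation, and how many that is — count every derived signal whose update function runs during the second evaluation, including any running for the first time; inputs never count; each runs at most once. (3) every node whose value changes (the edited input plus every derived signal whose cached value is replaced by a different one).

New value of sig6: -2.
Derived signals that run: sig3, sig6 — 2 in total.
Values that change: src2, sig3, sig6.

First evaluation (everything demanded from the output):
  sig3 = lenl([-4, -3, -5]) = 3
  sig6 = neg(3) = -3

Propagation after the edit:
  sig3: runs — src2 [-4, -3, -5]->[9, -2]; result 2.
  sig6: runs — sig3 3->2; result -2.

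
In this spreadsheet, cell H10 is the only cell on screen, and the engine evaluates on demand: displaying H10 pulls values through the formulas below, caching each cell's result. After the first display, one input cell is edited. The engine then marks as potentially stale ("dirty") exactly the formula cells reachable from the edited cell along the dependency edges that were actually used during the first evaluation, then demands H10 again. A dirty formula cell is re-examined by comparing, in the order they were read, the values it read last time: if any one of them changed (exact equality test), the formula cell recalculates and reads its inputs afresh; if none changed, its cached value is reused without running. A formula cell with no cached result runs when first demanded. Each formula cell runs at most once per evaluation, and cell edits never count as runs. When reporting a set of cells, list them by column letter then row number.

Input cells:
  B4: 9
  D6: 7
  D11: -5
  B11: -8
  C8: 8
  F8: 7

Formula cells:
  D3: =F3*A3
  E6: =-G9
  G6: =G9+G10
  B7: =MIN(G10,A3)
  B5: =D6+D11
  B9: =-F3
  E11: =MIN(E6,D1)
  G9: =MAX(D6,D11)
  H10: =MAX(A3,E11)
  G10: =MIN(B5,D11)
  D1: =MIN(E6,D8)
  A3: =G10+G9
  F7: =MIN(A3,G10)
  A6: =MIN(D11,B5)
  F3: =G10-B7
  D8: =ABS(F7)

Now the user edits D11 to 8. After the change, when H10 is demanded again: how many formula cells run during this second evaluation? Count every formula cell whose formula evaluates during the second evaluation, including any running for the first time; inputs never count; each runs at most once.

Run set: A3, B5, D1, D8, E6, E11, F7, G9, G10, H10 (10 run).

Initial pass — values computed on the first demand:
  B5 = 7 + -5 = 2
  G9 = MAX(7, -5) = 7
  E6 = -(7) = -7
  G10 = MIN(2, -5) = -5
  A3 = -5 + 7 = 2
  F7 = MIN(2, -5) = -5
  D8 = ABS(-5) = 5
  D1 = MIN(-7, 5) = -7
  E11 = MIN(-7, -7) = -7
  H10 = MAX(2, -7) = 2

Second demand — change propagation:
  B5: re-runs because D11 -5->8; new result 15.
  G9: re-runs because D11 -5->8; new result 8.
  E6: re-runs because G9 7->8; new result -8.
  G10: re-runs because B5 2->15; D11 -5->8; new result 8.
  A3: re-runs because G10 -5->8; G9 7->8; new result 16.
  F7: re-runs because A3 2->16; G10 -5->8; new result 8.
  D8: re-runs because F7 -5->8; new result 8.
  D1: re-runs because E6 -7->-8; D8 5->8; new result -8.
  E11: re-runs because E6 -7->-8; D1 -7->-8; new result -8.
  H10: re-runs because A3 2->16; E11 -7->-8; new result 16.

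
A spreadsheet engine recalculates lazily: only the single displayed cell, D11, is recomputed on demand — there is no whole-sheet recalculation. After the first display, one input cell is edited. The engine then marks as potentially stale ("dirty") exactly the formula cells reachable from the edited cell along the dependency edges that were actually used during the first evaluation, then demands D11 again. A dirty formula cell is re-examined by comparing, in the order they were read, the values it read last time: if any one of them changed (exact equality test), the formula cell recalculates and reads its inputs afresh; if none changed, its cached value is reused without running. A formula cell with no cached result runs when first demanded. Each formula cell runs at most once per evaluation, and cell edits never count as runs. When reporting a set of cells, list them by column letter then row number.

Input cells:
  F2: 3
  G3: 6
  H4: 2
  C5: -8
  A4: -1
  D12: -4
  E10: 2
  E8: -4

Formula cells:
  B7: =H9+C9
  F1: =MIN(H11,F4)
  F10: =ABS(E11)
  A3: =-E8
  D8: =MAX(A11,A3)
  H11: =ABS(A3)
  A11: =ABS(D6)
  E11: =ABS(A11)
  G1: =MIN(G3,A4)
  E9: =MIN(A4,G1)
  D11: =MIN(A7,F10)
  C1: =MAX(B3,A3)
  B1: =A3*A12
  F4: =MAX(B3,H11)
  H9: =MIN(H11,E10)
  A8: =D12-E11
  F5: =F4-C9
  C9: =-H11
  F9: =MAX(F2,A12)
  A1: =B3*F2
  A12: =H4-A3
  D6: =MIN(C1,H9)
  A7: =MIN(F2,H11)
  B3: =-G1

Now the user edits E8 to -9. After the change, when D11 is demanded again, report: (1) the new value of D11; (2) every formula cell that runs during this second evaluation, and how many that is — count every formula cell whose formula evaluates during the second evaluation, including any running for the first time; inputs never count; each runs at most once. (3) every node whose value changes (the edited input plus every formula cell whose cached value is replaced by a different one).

New value of D11: 2.
Formula cells that run: A3, A7, C1, D6, H9, H11 — 6 in total.
Values that change: A3, C1, E8, H11.
Key observation: the cutoff stops propagation at A11 — its inputs' values are unchanged, so it reuses its cache.

First evaluation (everything demanded from the output):
  A3 = -(-4) = 4
  G1 = MIN(6, -1) = -1
  B3 = -(-1) = 1
  C1 = MAX(1, 4) = 4
  H11 = ABS(4) = 4
  A7 = MIN(3, 4) = 3
  H9 = MIN(4, 2) = 2
  D6 = MIN(4, 2) = 2
  A11 = ABS(2) = 2
  E11 = ABS(2) = 2
  F10 = ABS(2) = 2
  D11 = MIN(3, 2) = 2

Propagation after the edit:
  A3: runs — E8 -4->-9; result 9.
  C1: runs — A3 4->9; result 9.
  H11: runs — A3 4->9; result 9.
  A7: runs — H11 4->9; result 3 (same value as before).
  H9: runs — H11 4->9; result 2 (same value as before).
  D6: runs — C1 4->9; result 2 (same value as before).
  A11: checked — values it read are unchanged (D6 unchanged); reused cached 2 without running.
  E11: checked — values it read are unchanged (A11 unchanged); reused cached 2 without running.
  F10: checked — values it read are unchanged (E11 unchanged); reused cached 2 without running.
  D11: checked — values it read are unchanged (A7 unchanged, F10 unchanged); reused cached 2 without running.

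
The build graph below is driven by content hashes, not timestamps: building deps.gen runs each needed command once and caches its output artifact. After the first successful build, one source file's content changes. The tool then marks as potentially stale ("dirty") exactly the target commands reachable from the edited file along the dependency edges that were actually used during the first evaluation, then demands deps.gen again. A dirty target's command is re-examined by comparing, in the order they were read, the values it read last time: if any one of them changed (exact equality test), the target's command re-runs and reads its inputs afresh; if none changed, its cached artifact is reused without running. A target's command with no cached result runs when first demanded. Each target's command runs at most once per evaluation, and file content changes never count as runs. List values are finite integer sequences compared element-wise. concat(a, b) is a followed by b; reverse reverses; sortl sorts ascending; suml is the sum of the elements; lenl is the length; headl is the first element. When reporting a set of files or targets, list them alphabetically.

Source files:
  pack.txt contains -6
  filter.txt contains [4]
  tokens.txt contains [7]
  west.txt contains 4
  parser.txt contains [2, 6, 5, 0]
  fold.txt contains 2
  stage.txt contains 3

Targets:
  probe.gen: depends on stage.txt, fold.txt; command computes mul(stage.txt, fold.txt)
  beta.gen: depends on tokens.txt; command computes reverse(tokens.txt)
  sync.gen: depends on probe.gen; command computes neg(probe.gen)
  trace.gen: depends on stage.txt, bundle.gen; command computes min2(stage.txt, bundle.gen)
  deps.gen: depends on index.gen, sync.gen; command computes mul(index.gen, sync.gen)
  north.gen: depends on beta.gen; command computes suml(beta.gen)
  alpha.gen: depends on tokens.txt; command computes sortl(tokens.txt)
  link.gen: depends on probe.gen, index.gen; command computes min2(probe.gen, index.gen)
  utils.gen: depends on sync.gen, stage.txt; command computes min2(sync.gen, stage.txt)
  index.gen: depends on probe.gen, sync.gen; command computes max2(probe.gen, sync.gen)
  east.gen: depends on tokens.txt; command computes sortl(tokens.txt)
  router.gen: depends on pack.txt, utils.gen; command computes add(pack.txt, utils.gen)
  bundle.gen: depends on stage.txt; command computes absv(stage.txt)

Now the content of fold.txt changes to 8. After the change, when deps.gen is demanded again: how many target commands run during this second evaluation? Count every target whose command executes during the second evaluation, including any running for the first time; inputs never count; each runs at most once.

Initial pass — values computed on the first demand:
  probe.gen = mul(3, 2) = 6
  sync.gen = neg(6) = -6
  index.gen = max2(6, -6) = 6
  deps.gen = mul(6, -6) = -36

Second demand — change propagation:
  probe.gen: re-runs because fold.txt 2->8; new result 24.
  sync.gen: re-runs because probe.gen 6->24; new result -24.
  index.gen: re-runs because probe.gen 6->24; sync.gen -6->-24; new result 24.
  deps.gen: re-runs because index.gen 6->24; sync.gen -6->-24; new result -576.

Run set: deps.gen, index.gen, probe.gen, sync.gen (4 run).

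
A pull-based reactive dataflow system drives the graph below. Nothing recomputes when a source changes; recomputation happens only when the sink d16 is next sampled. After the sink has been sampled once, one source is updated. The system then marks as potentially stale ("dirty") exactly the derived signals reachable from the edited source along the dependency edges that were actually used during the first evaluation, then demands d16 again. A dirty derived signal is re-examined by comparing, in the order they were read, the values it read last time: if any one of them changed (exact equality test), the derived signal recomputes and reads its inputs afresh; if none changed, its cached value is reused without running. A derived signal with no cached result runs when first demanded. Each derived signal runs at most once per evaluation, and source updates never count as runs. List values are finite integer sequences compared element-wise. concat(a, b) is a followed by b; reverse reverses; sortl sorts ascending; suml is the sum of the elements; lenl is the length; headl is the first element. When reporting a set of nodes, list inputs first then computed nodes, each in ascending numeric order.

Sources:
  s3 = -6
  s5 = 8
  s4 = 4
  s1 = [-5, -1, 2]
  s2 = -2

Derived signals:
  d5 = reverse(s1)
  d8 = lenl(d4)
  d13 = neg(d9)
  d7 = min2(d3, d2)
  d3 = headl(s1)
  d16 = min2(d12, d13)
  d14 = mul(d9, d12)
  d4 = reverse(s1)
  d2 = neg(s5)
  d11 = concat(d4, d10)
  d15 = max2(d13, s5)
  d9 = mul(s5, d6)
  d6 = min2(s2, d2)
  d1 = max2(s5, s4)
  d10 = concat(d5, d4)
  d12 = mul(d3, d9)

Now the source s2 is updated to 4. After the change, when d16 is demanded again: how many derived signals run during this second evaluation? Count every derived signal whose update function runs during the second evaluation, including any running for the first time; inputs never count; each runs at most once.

Derived signals that run: d6 — 1 in total.
Key observation: the change is absorbed at d6 — it re-runs but produces the same value, and the output's value is unchanged.

First evaluation (everything demanded from the output):
  d2 = neg(8) = -8
  d3 = headl([-5, -1, 2]) = -5
  d6 = min2(-2, -8) = -8
  d9 = mul(8, -8) = -64
  d12 = mul(-5, -64) = 320
  d13 = neg(-64) = 64
  d16 = min2(320, 64) = 64

Propagation after the edit:
  d6: runs — s2 -2->4; result -8 (same value as before).
  d9: checked — values it read are unchanged (s5 unchanged, d6 unchanged); reused cached -64 without running.
  d12: checked — values it read are unchanged (d3 unchanged, d9 unchanged); reused cached 320 without running.
  d13: checked — values it read are unchanged (d9 unchanged); reused cached 64 without running.
  d16: checked — values it read are unchanged (d12 unchanged, d13 unchanged); reused cached 64 without running.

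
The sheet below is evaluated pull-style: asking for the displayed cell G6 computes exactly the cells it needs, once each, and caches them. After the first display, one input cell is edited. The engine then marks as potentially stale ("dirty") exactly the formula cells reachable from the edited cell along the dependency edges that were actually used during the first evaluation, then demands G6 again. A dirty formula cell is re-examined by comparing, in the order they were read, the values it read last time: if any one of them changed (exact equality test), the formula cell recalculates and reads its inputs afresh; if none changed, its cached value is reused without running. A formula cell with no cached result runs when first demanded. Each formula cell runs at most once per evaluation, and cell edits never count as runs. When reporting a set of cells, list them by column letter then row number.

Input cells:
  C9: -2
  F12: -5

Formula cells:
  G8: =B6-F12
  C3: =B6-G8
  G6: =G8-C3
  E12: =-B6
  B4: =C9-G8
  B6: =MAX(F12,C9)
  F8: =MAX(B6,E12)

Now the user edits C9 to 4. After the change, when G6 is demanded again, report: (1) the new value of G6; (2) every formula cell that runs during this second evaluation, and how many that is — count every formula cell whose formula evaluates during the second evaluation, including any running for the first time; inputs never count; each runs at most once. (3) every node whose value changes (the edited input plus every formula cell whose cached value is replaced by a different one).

Demanding G6 again yields 14.
4 formula cells run: B6, C3, G6, G8.
The nodes whose values change: B6, C9, G6, G8.

First demand of the output computes:
  B6 = MAX(-5, -2) = -2
  G8 = -2 - -5 = 3
  C3 = -2 - 3 = -5
  G6 = 3 - -5 = 8

After the edit, cleaning proceeds:
  B6: a read changed (C9 -2->4) — executes, giving 4.
  G8: a read changed (B6 -2->4) — executes, giving 9.
  C3: a read changed (B6 -2->4; G8 3->9) — executes, giving -5 — identical to its old value.
  G6: a read changed (G8 3->9) — executes, giving 14.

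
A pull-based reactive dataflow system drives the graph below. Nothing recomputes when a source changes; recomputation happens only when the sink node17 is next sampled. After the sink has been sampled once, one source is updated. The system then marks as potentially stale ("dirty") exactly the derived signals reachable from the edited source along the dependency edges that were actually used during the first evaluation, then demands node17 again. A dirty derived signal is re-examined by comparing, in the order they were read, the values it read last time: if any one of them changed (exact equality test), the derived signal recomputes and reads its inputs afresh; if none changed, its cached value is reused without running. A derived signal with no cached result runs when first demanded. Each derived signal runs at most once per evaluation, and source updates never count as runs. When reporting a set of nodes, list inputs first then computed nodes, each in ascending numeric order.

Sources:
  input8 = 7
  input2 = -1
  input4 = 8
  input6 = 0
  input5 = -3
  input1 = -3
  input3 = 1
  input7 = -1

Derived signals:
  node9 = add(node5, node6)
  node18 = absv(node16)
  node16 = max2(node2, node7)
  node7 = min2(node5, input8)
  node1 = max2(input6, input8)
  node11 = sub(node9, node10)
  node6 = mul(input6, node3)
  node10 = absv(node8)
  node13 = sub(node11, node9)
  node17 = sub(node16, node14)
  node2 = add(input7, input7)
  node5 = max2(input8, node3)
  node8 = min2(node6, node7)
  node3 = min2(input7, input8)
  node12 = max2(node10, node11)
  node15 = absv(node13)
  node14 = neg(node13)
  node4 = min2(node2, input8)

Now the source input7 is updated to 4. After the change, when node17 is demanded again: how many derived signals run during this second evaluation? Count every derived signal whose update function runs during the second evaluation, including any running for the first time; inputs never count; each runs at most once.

Derived signals that run: node2, node3, node5, node6, node16, node17 — 6 in total.
Key observation: the cutoff stops propagation at node7 — its inputs' values are unchanged, so it reuses its cache.

First evaluation (everything demanded from the output):
  node2 = add(-1, -1) = -2
  node3 = min2(-1, 7) = -1
  node5 = max2(7, -1) = 7
  node6 = mul(0, -1) = 0
  node7 = min2(7, 7) = 7
  node8 = min2(0, 7) = 0
  node9 = add(7, 0) = 7
  node10 = absv(0) = 0
  node11 = sub(7, 0) = 7
  node13 = sub(7, 7) = 0
  node14 = neg(0) = 0
  node16 = max2(-2, 7) = 7
  node17 = sub(7, 0) = 7

Propagation after the edit:
  node2: runs — input7 -1->4; input7 -1->4; result 8.
  node3: runs — input7 -1->4; result 4.
  node5: runs — node3 -1->4; result 7 (same value as before).
  node6: runs — node3 -1->4; result 0 (same value as before).
  node7: checked — values it read are unchanged (node5 unchanged, input8 unchanged); reused cached 7 without running.
  node8: checked — values it read are unchanged (node6 unchanged, node7 unchanged); reused cached 0 without running.
  node9: checked — values it read are unchanged (node5 unchanged, node6 unchanged); reused cached 7 without running.
  node10: checked — values it read are unchanged (node8 unchanged); reused cached 0 without running.
  node11: checked — values it read are unchanged (node9 unchanged, node10 unchanged); reused cached 7 without running.
  node13: checked — values it read are unchanged (node11 unchanged, node9 unchanged); reused cached 0 without running.
  node14: checked — values it read are unchanged (node13 unchanged); reused cached 0 without running.
  node16: runs — node2 -2->8; result 8.
  node17: runs — node16 7->8; result 8.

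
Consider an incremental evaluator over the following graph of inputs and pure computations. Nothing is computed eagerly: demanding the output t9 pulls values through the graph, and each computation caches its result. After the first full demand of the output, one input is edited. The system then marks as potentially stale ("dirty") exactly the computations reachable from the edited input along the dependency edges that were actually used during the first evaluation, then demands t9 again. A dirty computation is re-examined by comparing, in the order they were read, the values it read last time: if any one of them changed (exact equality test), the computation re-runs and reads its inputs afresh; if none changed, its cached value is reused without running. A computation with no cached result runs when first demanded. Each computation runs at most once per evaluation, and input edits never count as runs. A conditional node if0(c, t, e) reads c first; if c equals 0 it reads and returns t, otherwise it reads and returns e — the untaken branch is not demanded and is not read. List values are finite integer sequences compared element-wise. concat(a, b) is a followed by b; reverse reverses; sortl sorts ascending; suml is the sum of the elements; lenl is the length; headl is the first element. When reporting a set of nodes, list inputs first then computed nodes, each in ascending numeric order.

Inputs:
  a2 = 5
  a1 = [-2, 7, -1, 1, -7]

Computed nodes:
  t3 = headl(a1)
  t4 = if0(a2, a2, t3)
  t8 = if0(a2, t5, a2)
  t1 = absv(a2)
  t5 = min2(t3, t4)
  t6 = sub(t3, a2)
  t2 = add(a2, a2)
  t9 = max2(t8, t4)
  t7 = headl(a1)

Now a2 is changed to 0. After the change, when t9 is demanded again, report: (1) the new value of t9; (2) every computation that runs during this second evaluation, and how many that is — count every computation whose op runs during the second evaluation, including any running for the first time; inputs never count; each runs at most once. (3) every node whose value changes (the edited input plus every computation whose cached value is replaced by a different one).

t9 now evaluates to 0.
Run set: t4, t5, t8, t9 (4 run).
Changed values: a2, t4, t8, t9.
The important point: the flipped condition pulls in fresh nodes; t5 runs for the first time.

Initial pass — values computed on the first demand:
  t3 = headl([-2, 7, -1, 1, -7]) = -2
  t4 = if0(a2=5 -> else branch t3) = -2
  t8 = if0(a2=5 -> else branch a2) = 5
  t9 = max2(5, -2) = 5

Second demand — change propagation:
  t4: re-runs because a2 5->0; new result 0.
  t5: newly demanded (no cache) — executes and yields -2.
  t8: re-runs because a2 5->0; a2 5->0; new result -2.
  t9: re-runs because t8 5->-2; t4 -2->0; new result 0.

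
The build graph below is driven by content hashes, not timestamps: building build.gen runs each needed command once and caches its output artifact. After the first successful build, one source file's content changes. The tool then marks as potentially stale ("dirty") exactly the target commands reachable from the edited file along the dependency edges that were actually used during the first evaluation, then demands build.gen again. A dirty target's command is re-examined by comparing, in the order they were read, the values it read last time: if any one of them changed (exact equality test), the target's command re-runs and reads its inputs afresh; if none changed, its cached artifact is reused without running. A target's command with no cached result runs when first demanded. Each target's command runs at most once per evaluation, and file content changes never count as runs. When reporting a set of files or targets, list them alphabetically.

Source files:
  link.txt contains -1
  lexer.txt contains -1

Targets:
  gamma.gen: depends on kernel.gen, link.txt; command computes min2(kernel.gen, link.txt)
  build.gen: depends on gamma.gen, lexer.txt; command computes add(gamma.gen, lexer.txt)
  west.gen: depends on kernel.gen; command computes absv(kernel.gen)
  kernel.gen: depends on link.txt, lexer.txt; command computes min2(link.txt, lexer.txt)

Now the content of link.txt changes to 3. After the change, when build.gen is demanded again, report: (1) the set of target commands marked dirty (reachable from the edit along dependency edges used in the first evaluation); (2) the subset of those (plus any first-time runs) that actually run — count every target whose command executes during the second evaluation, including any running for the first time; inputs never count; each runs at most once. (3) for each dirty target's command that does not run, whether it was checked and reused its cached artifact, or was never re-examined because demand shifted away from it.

Initial pass — values computed on the first demand:
  kernel.gen = min2(-1, -1) = -1
  gamma.gen = min2(-1, -1) = -1
  build.gen = add(-1, -1) = -2

Second demand — change propagation:
  kernel.gen: re-runs because link.txt -1->3; new result -1 (unchanged).
  gamma.gen: re-runs because link.txt -1->3; new result -1 (unchanged).
  build.gen: re-examined; everything it read last time is the same (gamma.gen unchanged, lexer.txt unchanged) — cache -2 kept, no run.

The important point: at build.gen every value read last time is unchanged, so the dirty flag clears without a run.

Dirty set: build.gen, gamma.gen, kernel.gen.
Run set: gamma.gen, kernel.gen (2 run).
Re-examined without running (cache reused): build.gen.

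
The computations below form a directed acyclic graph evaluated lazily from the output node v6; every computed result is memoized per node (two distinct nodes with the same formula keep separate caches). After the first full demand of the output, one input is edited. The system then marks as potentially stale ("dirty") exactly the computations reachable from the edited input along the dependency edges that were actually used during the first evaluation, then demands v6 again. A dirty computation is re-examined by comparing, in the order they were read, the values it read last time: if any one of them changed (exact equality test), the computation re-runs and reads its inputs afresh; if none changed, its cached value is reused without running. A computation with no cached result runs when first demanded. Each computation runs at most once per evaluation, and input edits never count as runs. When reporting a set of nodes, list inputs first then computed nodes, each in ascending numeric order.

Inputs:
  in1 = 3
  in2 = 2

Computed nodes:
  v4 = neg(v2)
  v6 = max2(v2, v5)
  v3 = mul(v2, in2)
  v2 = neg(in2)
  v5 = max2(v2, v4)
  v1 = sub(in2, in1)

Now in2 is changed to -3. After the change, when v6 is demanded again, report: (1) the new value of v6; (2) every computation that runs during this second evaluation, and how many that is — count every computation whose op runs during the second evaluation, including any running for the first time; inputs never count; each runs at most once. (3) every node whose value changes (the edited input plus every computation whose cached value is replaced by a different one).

Demanding v6 again yields 3.
4 computations run: v2, v4, v5, v6.
The nodes whose values change: in2, v2, v4, v5, v6.

First demand of the output computes:
  v2 = neg(2) = -2
  v4 = neg(-2) = 2
  v5 = max2(-2, 2) = 2
  v6 = max2(-2, 2) = 2

After the edit, cleaning proceeds:
  v2: a read changed (in2 2->-3) — executes, giving 3.
  v4: a read changed (v2 -2->3) — executes, giving -3.
  v5: a read changed (v2 -2->3; v4 2->-3) — executes, giving 3.
  v6: a read changed (v2 -2->3; v5 2->3) — executes, giving 3.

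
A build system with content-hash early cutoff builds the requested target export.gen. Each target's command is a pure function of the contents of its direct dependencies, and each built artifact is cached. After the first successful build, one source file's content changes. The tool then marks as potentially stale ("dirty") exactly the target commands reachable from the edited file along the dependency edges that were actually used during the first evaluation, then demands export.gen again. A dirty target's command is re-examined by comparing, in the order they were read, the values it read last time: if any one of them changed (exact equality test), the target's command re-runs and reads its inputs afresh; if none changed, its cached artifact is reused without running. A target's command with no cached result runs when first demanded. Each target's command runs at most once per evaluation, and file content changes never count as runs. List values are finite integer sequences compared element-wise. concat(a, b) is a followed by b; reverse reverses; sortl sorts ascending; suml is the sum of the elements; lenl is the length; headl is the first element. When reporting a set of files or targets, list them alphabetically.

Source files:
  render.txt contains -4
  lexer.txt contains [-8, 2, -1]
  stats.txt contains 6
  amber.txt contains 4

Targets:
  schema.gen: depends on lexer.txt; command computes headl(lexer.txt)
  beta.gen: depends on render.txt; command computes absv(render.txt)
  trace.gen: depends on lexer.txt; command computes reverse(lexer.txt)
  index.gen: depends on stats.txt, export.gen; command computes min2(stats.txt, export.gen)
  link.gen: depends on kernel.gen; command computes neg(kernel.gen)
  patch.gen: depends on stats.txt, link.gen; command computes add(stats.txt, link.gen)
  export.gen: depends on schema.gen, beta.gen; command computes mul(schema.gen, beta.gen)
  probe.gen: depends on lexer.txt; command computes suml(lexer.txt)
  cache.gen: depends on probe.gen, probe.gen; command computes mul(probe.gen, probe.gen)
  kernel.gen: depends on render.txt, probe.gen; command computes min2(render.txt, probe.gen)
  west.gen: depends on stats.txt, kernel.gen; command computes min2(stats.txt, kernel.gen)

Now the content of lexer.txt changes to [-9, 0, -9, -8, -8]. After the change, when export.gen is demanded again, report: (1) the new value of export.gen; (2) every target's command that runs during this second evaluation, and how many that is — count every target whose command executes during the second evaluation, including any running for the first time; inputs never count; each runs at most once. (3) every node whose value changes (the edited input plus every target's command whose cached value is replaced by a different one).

First evaluation (everything demanded from the output):
  beta.gen = absv(-4) = 4
  schema.gen = headl([-8, 2, -1]) = -8
  export.gen = mul(-8, 4) = -32

Propagation after the edit:
  schema.gen: runs — lexer.txt [-8, 2, -1]->[-9, 0, -9, -8, -8]; result -9.
  export.gen: runs — schema.gen -8->-9; result -36.

New value of export.gen: -36.
Target commands that run: export.gen, schema.gen — 2 in total.
Values that change: export.gen, lexer.txt, schema.gen.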